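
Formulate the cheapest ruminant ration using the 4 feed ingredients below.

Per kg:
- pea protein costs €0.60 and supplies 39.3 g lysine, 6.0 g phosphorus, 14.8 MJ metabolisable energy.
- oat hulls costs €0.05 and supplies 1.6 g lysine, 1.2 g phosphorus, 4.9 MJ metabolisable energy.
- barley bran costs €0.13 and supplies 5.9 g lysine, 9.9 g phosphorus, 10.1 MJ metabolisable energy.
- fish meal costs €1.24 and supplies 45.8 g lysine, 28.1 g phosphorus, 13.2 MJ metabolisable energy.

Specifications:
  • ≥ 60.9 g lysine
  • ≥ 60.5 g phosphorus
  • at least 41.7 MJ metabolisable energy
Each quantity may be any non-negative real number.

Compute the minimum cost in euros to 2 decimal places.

€1.16

Let x1 = kg of pea protein, x2 = kg of oat hulls, x3 = kg of barley bran, x4 = kg of fish meal.
Minimize 0.6x1 + 0.05x2 + 0.13x3 + 1.24x4 subject to:
  39.3x1 + 1.6x2 + 5.9x3 + 45.8x4 ≥ 60.9   (lysine)
  6x1 + 1.2x2 + 9.9x3 + 28.1x4 ≥ 60.5   (phosphorus)
  14.8x1 + 4.9x2 + 10.1x3 + 13.2x4 ≥ 41.7   (metabolisable energy)
  x1, x2, x3, x4 ≥ 0.
The minimum-cost mix takes nothing from oat hulls, fish meal — only pea protein, barley bran. Binding constraints: lysine and phosphorus.
Optimal quantities: pea protein = 0.6955 kg, barley bran = 5.69 kg.
Objective = 0.6·0.6955 + 0.13·5.69 = 1.1570.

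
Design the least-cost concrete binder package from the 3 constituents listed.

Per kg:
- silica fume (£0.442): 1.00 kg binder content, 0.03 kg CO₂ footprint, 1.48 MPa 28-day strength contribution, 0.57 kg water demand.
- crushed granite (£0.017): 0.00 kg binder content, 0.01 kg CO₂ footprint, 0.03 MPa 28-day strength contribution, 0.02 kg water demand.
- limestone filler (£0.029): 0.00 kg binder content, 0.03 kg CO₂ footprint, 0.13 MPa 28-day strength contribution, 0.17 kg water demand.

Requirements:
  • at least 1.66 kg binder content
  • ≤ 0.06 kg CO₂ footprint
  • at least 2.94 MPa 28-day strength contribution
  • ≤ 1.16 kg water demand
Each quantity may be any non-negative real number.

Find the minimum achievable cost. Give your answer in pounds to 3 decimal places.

This is a linear program. Let x1 = kg of silica fume, x2 = kg of crushed granite, x3 = kg of limestone filler.
Minimise 0.442x1 + 0.017x2 + 0.029x3 with:
  1x1 ≥ 1.66   (binder content)
  0.03x1 + 0.01x2 + 0.03x3 ≤ 0.06   (CO₂ footprint)
  1.48x1 + 0.03x2 + 0.13x3 ≥ 2.94   (28-day strength contribution)
  0.57x1 + 0.02x2 + 0.17x3 ≤ 1.16   (water demand)
  x1, x2, x3 ≥ 0.
At the optimum only silica fume, limestone filler are positive (crushed granite = 0). There the CO₂ footprint and 28-day strength contribution constraints are tight.
Optimal quantities: silica fume = 1.985 kg, limestone filler = 0.01481 kg.
Cost = 0.442·1.985 + 0.029·0.01481 = 0.87780.

£0.878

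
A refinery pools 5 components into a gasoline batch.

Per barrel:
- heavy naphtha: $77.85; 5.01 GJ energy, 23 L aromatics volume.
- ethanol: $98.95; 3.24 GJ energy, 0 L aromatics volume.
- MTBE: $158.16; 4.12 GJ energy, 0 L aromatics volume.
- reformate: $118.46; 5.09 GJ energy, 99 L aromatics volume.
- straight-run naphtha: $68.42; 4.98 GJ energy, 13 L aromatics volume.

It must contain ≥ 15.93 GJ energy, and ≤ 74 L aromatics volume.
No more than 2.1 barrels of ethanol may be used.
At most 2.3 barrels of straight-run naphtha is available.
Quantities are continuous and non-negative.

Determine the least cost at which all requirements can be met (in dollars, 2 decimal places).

Treat it as an LP. Let x1 = barrels of heavy naphtha, x2 = barrels of ethanol, x3 = barrels of MTBE, x4 = barrels of reformate, x5 = barrels of straight-run naphtha.
min 77.85x1 + 98.95x2 + 158.16x3 + 118.46x4 + 68.42x5 subject to:
  5.01x1 + 3.24x2 + 4.12x3 + 5.09x4 + 4.98x5 ≥ 15.93   (energy)
  23x1 + 99x4 + 13x5 ≤ 74   (aromatics volume)
  x2 ≤ 2.1
  x5 ≤ 2.3
  x1, x2, x3, x4, x5 ≥ 0.
At the optimum only heavy naphtha, straight-run naphtha are positive (ethanol, MTBE, reformate = 0). Binding constraints: energy and the straight-run naphtha cap.
So heavy naphtha = 0.8934 barrels, straight-run naphtha = 2.3 barrels.
Hence cost = 77.85·0.8934 + 68.42·2.3 = $226.9172.

$226.92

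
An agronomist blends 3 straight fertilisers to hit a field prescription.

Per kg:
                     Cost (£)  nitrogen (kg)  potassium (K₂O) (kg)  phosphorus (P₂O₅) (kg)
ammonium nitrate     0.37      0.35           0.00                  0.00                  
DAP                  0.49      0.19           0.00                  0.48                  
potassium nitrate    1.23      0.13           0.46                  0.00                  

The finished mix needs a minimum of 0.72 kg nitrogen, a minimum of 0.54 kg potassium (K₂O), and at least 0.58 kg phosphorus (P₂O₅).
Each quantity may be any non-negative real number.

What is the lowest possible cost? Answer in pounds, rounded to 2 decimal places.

Treat it as an LP. Let x1 = kg of ammonium nitrate, x2 = kg of DAP, x3 = kg of potassium nitrate.
Minimize 0.37x1 + 0.49x2 + 1.23x3 s.t.:
  0.35x1 + 0.19x2 + 0.13x3 ≥ 0.72   (nitrogen)
  0.46x3 ≥ 0.54   (potassium (K₂O))
  0.48x2 ≥ 0.58   (phosphorus (P₂O₅))
  x1, x2, x3 ≥ 0.
All 3 inputs are positive at the optimum. Binding constraints: nitrogen, potassium (K₂O), phosphorus (P₂O₅).
That vertex is x1 = 0.9652, x2 = 1.208, x3 = 1.174.
Total cost: 0.37·0.9652 + 0.49·1.208 + 1.23·1.174 = 2.3931.

£2.39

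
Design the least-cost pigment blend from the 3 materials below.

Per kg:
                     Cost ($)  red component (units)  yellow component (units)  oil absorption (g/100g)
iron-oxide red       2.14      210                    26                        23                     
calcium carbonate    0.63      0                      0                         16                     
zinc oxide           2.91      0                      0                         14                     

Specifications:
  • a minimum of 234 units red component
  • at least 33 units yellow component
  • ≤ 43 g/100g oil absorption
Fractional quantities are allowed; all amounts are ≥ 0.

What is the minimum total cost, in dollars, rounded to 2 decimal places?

$2.72

Set it up as a linear program. Let x1 = kg of iron-oxide red, x2 = kg of calcium carbonate, x3 = kg of zinc oxide.
min 2.14x1 + 0.63x2 + 2.91x3 subject to:
  210x1 ≥ 234   (red component)
  26x1 ≥ 33   (yellow component)
  23x1 + 16x2 + 14x3 ≤ 43   (oil absorption)
  x1, x2, x3 ≥ 0.
The minimum-cost mix takes nothing from calcium carbonate, zinc oxide — only iron-oxide red. Binding constraint: yellow component.
Optimal quantities: iron-oxide red = 1.269 kg.
Objective = 2.14·1.269 = 2.7157.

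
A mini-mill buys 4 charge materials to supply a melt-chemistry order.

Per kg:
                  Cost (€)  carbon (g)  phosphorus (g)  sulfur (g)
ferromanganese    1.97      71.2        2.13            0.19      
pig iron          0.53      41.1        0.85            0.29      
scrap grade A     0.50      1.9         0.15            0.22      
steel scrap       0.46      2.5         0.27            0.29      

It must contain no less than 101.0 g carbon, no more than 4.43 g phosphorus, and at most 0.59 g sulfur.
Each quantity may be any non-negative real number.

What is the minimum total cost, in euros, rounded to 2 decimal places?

Set it up as a linear program. Let x1 = kg of ferromanganese, x2 = kg of pig iron, x3 = kg of scrap grade A, x4 = kg of steel scrap.
Minimise 1.97x1 + 0.53x2 + 0.5x3 + 0.46x4 s.t.:
  71.2x1 + 41.1x2 + 1.9x3 + 2.5x4 ≥ 101   (carbon)
  2.13x1 + 0.85x2 + 0.15x3 + 0.27x4 ≤ 4.43   (phosphorus)
  0.19x1 + 0.29x2 + 0.22x3 + 0.29x4 ≤ 0.59   (sulfur)
  x1, x2, x3, x4 ≥ 0.
The minimum-cost mix takes nothing from scrap grade A, steel scrap — only ferromanganese, pig iron. The carbon and sulfur requirements are met with equality.
So ferromanganese = 0.3926 kg, pig iron = 1.777 kg.
Objective = 1.97·0.3926 + 0.53·1.777 = 1.7152.

€1.72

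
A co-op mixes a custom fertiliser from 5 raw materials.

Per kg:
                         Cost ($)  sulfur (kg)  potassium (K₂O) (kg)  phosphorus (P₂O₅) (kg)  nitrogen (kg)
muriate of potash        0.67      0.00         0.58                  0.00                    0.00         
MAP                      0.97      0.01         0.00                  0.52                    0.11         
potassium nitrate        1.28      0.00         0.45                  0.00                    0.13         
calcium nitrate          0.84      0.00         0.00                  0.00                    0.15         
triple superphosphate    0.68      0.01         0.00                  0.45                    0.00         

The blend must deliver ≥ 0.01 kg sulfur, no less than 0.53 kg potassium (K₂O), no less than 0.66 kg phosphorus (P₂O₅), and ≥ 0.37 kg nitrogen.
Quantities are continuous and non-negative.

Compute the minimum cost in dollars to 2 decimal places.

$3.13

Treat it as an LP. Let x1 = kg of muriate of potash, x2 = kg of MAP, x3 = kg of potassium nitrate, x4 = kg of calcium nitrate, x5 = kg of triple superphosphate.
min 0.67x1 + 0.97x2 + 1.28x3 + 0.84x4 + 0.68x5 s.t.:
  0.01x2 + 0.01x5 ≥ 0.01   (sulfur)
  0.58x1 + 0.45x3 ≥ 0.53   (potassium (K₂O))
  0.52x2 + 0.45x5 ≥ 0.66   (phosphorus (P₂O₅))
  0.11x2 + 0.13x3 + 0.15x4 ≥ 0.37   (nitrogen)
  x1, x2, x3, x4, x5 ≥ 0.
The optimal basis is {muriate of potash, MAP, calcium nitrate}; potassium nitrate, triple superphosphate drop out. Binding constraints: potassium (K₂O), phosphorus (P₂O₅), nitrogen.
That vertex is x1 = 0.9138, x2 = 1.269, x4 = 1.536.
Hence cost = 0.67·0.9138 + 0.97·1.269 + 0.84·1.536 = $3.1334.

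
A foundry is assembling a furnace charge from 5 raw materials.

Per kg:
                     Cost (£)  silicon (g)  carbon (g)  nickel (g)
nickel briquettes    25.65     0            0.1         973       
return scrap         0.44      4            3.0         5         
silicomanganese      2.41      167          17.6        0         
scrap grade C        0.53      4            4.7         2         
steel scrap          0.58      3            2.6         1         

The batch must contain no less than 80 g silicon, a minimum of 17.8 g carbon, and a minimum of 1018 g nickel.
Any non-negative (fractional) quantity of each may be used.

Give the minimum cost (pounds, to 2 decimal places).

Let x1 = kg of nickel briquettes, x2 = kg of return scrap, x3 = kg of silicomanganese, x4 = kg of scrap grade C, x5 = kg of steel scrap.
min 25.65x1 + 0.44x2 + 2.41x3 + 0.53x4 + 0.58x5 s.t.:
  4x2 + 167x3 + 4x4 + 3x5 ≥ 80   (silicon)
  0.1x1 + 3x2 + 17.6x3 + 4.7x4 + 2.6x5 ≥ 17.8   (carbon)
  973x1 + 5x2 + 2x4 + 1x5 ≥ 1018   (nickel)
  x1, x2, x3, x4, x5 ≥ 0.
The optimal basis is {nickel briquettes, return scrap, silicomanganese}; scrap grade C, steel scrap drop out. The silicon, carbon, nickel requirements are met with equality.
That vertex is x1 = 1.0278, x2 = 3.5937, x3 = 0.39297.
Hence cost = 25.65·1.0278 + 0.44·3.5937 + 2.41·0.39297 = £28.8914.

£28.89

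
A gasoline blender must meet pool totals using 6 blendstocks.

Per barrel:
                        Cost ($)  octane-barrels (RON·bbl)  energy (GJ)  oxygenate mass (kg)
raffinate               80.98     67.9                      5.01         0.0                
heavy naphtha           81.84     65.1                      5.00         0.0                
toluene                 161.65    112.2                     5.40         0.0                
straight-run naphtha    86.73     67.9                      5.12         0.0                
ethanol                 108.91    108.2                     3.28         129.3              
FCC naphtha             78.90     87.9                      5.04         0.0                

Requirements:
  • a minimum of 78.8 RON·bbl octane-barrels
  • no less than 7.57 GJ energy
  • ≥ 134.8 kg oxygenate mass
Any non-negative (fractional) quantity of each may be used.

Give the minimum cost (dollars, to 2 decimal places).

$178.52

This is a linear program. Let x1 = barrels of raffinate, x2 = barrels of heavy naphtha, x3 = barrels of toluene, x4 = barrels of straight-run naphtha, x5 = barrels of ethanol, x6 = barrels of FCC naphtha.
min 80.98x1 + 81.84x2 + 161.65x3 + 86.73x4 + 108.91x5 + 78.9x6 s.t.:
  67.9x1 + 65.1x2 + 112.2x3 + 67.9x4 + 108.2x5 + 87.9x6 ≥ 78.8   (octane-barrels)
  5.01x1 + 5x2 + 5.4x3 + 5.12x4 + 3.28x5 + 5.04x6 ≥ 7.57   (energy)
  129.3x5 ≥ 134.8   (oxygenate mass)
  x1, x2, x3, x4, x5, x6 ≥ 0.
The minimum-cost mix takes nothing from raffinate, heavy naphtha, toluene, straight-run naphtha — only ethanol, FCC naphtha. Binding constraints: energy and oxygenate mass.
That vertex is x5 = 1.04254, x6 = 0.823508.
Hence cost = 108.91·1.04254 + 78.9·0.823508 = $178.5178.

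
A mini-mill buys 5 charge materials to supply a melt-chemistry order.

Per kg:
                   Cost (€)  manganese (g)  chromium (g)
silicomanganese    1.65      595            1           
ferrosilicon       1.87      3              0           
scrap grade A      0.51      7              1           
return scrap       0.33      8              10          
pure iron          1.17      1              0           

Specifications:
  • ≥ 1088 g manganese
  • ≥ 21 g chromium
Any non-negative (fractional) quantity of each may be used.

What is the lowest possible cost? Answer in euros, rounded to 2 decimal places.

Let x1 = kg of silicomanganese, x2 = kg of ferrosilicon, x3 = kg of scrap grade A, x4 = kg of return scrap, x5 = kg of pure iron.
Minimize 1.65x1 + 1.87x2 + 0.51x3 + 0.33x4 + 1.17x5 subject to:
  595x1 + 3x2 + 7x3 + 8x4 + 1x5 ≥ 1088   (manganese)
  1x1 + 1x3 + 10x4 ≥ 21   (chromium)
  x1, x2, x3, x4, x5 ≥ 0.
At the optimum only silicomanganese, return scrap are positive (ferrosilicon, scrap grade A, pure iron = 0). There the manganese and chromium constraints are tight.
Optimal quantities: silicomanganese = 1.803 kg, return scrap = 1.92 kg.
Total cost: 1.65·1.803 + 0.33·1.92 = 3.6086.

€3.61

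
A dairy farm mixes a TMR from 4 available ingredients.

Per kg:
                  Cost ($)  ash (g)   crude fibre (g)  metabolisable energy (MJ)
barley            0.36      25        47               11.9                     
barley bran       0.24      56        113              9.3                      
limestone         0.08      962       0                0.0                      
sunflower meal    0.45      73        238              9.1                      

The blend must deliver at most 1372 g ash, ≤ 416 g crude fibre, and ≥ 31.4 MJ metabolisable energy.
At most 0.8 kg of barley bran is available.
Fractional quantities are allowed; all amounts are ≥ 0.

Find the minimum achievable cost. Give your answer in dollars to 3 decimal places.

Set it up as a linear program. Let x1 = kg of barley, x2 = kg of barley bran, x3 = kg of limestone, x4 = kg of sunflower meal.
Minimise 0.36x1 + 0.24x2 + 0.08x3 + 0.45x4 s.t.:
  25x1 + 56x2 + 962x3 + 73x4 ≤ 1372   (ash)
  47x1 + 113x2 + 238x4 ≤ 416   (crude fibre)
  11.9x1 + 9.3x2 + 9.1x4 ≥ 31.4   (metabolisable energy)
  x2 ≤ 0.8
  x1, x2, x3, x4 ≥ 0.
At the optimum only barley, barley bran are positive (limestone, sunflower meal = 0). Binding constraints: metabolisable energy and the barley bran cap.
That vertex is x1 = 2.013, x2 = 0.8.
Objective = 0.36·2.013 + 0.24·0.8 = 0.91668.

$0.917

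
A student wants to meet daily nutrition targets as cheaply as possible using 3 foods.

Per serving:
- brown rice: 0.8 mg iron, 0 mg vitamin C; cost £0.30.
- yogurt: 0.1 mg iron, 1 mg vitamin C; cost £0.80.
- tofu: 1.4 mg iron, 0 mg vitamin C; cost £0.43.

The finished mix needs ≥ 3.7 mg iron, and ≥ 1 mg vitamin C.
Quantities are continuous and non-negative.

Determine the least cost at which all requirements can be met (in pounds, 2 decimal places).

This is a linear program. Let x1 = servings of brown rice, x2 = servings of yogurt, x3 = servings of tofu.
min 0.3x1 + 0.8x2 + 0.43x3 s.t.:
  0.8x1 + 0.1x2 + 1.4x3 ≥ 3.7   (iron)
  1x2 ≥ 1   (vitamin C)
  x1, x2, x3 ≥ 0.
At the optimum only yogurt, tofu are positive (brown rice = 0). There the iron and vitamin C constraints are tight.
That vertex is x2 = 1, x3 = 2.571.
Cost = 0.8·1 + 0.43·2.571 = 1.9055.

£1.91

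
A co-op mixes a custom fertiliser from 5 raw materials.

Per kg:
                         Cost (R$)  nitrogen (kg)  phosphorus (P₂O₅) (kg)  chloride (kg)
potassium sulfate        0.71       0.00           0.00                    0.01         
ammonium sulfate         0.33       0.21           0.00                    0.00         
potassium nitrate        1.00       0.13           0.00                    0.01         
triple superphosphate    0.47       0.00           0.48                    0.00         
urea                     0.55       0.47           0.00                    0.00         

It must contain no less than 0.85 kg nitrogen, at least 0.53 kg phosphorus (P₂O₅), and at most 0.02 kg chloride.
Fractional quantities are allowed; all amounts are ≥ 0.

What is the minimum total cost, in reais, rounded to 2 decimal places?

R$1.51

Set it up as a linear program. Let x1 = kg of potassium sulfate, x2 = kg of ammonium sulfate, x3 = kg of potassium nitrate, x4 = kg of triple superphosphate, x5 = kg of urea.
Minimize 0.71x1 + 0.33x2 + 1x3 + 0.47x4 + 0.55x5 subject to:
  0.21x2 + 0.13x3 + 0.47x5 ≥ 0.85   (nitrogen)
  0.48x4 ≥ 0.53   (phosphorus (P₂O₅))
  0.01x1 + 0.01x3 ≤ 0.02   (chloride)
  x1, x2, x3, x4, x5 ≥ 0.
The optimal basis is {triple superphosphate, urea}; potassium sulfate, ammonium sulfate, potassium nitrate drop out. Binding constraints: nitrogen and phosphorus (P₂O₅).
Optimal quantities: triple superphosphate = 1.104 kg, urea = 1.809 kg.
Hence cost = 0.47·1.104 + 0.55·1.809 = R$1.5138.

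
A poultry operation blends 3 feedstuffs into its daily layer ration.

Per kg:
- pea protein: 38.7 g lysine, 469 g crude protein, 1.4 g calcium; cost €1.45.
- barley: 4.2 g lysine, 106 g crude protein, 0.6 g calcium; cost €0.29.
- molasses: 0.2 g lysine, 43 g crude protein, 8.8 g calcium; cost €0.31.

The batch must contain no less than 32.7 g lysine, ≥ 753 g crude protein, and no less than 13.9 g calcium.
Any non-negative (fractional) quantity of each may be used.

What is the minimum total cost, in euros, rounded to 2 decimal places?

€2.32

This is a linear program. Let x1 = kg of pea protein, x2 = kg of barley, x3 = kg of molasses.
Minimise 1.45x1 + 0.29x2 + 0.31x3 subject to:
  38.7x1 + 4.2x2 + 0.2x3 ≥ 32.7   (lysine)
  469x1 + 106x2 + 43x3 ≥ 753   (crude protein)
  1.4x1 + 0.6x2 + 8.8x3 ≥ 13.9   (calcium)
  x1, x2, x3 ≥ 0.
The optimal mix uses every input. There the lysine, crude protein, calcium constraints are tight.
Solving gives x1 = 0.2291, x2 = 5.62, x3 = 1.16.
Cost = 1.45·0.2291 + 0.29·5.62 + 0.31·1.16 = 2.3216.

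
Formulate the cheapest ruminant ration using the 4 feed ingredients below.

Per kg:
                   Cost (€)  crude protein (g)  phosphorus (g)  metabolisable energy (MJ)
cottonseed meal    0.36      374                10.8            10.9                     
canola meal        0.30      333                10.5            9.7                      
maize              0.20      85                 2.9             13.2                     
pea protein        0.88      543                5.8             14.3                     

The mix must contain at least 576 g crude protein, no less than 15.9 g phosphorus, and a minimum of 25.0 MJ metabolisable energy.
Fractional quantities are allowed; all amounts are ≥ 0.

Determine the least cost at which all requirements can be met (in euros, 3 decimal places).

Let x1 = kg of cottonseed meal, x2 = kg of canola meal, x3 = kg of maize, x4 = kg of pea protein.
Minimize 0.36x1 + 0.3x2 + 0.2x3 + 0.88x4 with:
  374x1 + 333x2 + 85x3 + 543x4 ≥ 576   (crude protein)
  10.8x1 + 10.5x2 + 2.9x3 + 5.8x4 ≥ 15.9   (phosphorus)
  10.9x1 + 9.7x2 + 13.2x3 + 14.3x4 ≥ 25   (metabolisable energy)
  x1, x2, x3, x4 ≥ 0.
The cheapest feasible vertex uses only canola meal, maize; cottonseed meal, pea protein are not used. The crude protein and metabolisable energy requirements are met with equality.
So canola meal = 1.534 kg, maize = 0.7667 kg.
Hence cost = 0.3·1.534 + 0.2·0.7667 = €0.61354.

€0.614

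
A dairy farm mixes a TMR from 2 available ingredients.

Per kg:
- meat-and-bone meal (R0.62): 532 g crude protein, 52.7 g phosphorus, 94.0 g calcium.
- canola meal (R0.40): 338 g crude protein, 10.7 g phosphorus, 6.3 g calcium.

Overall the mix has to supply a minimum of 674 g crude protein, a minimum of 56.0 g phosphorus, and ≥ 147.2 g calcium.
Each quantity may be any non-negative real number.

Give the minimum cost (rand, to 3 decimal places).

This is a linear program. Let x1 = kg of meat-and-bone meal, x2 = kg of canola meal.
Minimize 0.62x1 + 0.4x2 with:
  532x1 + 338x2 ≥ 674   (crude protein)
  52.7x1 + 10.7x2 ≥ 56   (phosphorus)
  94x1 + 6.3x2 ≥ 147.2   (calcium)
  x1, x2 ≥ 0.
The optimal basis is {meat-and-bone meal}; canola meal drops out. There the calcium constraint is tight.
Optimal quantities: meat-and-bone meal = 1.566 kg.
Cost = 0.62·1.566 = 0.97092.

R0.971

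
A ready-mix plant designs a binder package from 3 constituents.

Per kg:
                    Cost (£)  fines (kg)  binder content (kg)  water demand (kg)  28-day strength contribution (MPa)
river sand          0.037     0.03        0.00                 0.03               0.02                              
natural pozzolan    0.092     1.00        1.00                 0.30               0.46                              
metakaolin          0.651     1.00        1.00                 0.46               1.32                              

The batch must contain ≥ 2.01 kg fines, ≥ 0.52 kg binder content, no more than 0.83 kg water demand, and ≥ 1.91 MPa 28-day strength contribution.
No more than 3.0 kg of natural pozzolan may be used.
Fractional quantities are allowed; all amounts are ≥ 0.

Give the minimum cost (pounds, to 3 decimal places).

£0.783

Let x1 = kg of river sand, x2 = kg of natural pozzolan, x3 = kg of metakaolin.
min 0.037x1 + 0.092x2 + 0.651x3 subject to:
  0.03x1 + 1x2 + 1x3 ≥ 2.01   (fines)
  1x2 + 1x3 ≥ 0.52   (binder content)
  0.03x1 + 0.3x2 + 0.46x3 ≤ 0.83   (water demand)
  0.02x1 + 0.46x2 + 1.32x3 ≥ 1.91   (28-day strength contribution)
  x2 ≤ 3
  x1, x2, x3 ≥ 0.
At the optimum only natural pozzolan, metakaolin are positive (river sand = 0). Binding constraints: water demand and 28-day strength contribution.
That vertex is x2 = 1.177, x3 = 1.037.
Objective = 0.092·1.177 + 0.651·1.037 = 0.78337.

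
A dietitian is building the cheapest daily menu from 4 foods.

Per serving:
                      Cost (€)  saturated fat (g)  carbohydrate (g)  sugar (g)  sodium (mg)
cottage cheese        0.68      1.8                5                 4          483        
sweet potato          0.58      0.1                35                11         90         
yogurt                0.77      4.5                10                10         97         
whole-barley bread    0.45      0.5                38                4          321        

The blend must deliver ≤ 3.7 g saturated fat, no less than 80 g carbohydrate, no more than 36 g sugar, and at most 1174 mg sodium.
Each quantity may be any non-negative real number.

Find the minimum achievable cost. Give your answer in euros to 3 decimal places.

This is a linear program. Let x1 = servings of cottage cheese, x2 = servings of sweet potato, x3 = servings of yogurt, x4 = servings of whole-barley bread.
Minimise 0.68x1 + 0.58x2 + 0.77x3 + 0.45x4 with:
  1.8x1 + 0.1x2 + 4.5x3 + 0.5x4 ≤ 3.7   (saturated fat)
  5x1 + 35x2 + 10x3 + 38x4 ≥ 80   (carbohydrate)
  4x1 + 11x2 + 10x3 + 4x4 ≤ 36   (sugar)
  483x1 + 90x2 + 97x3 + 321x4 ≤ 1174   (sodium)
  x1, x2, x3, x4 ≥ 0.
At the optimum only whole-barley bread is positive (cottage cheese, sweet potato, yogurt = 0). There the carbohydrate constraint is tight.
Solving gives x4 = 2.105.
Hence cost = 0.45·2.105 = €0.94725.

€0.947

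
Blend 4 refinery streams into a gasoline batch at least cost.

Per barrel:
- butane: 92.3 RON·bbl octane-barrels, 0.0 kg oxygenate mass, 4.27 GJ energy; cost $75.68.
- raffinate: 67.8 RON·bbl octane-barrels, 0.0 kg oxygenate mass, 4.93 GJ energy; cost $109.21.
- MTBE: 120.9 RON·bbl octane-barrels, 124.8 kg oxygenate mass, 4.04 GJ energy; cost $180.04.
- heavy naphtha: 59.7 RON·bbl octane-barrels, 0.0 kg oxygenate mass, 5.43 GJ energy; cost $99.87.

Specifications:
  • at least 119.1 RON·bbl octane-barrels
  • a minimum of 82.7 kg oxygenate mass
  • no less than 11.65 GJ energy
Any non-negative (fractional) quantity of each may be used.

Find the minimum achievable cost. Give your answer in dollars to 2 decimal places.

$278.34

Let x1 = barrels of butane, x2 = barrels of raffinate, x3 = barrels of MTBE, x4 = barrels of heavy naphtha.
min 75.68x1 + 109.21x2 + 180.04x3 + 99.87x4 subject to:
  92.3x1 + 67.8x2 + 120.9x3 + 59.7x4 ≥ 119.1   (octane-barrels)
  124.8x3 ≥ 82.7   (oxygenate mass)
  4.27x1 + 4.93x2 + 4.04x3 + 5.43x4 ≥ 11.65   (energy)
  x1, x2, x3, x4 ≥ 0.
The minimum-cost mix takes nothing from raffinate, heavy naphtha — only butane, MTBE. The oxygenate mass and energy requirements are met with equality.
That vertex is x1 = 2.1014, x3 = 0.66266.
Cost = 75.68·2.1014 + 180.04·0.66266 = 278.3393.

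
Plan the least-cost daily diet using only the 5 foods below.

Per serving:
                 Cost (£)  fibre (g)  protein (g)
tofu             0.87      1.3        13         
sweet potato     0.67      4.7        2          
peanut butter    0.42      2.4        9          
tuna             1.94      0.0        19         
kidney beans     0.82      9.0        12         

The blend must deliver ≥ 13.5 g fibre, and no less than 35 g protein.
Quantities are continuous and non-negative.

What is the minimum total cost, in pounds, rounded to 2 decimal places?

Let x1 = servings of tofu, x2 = servings of sweet potato, x3 = servings of peanut butter, x4 = servings of tuna, x5 = servings of kidney beans.
Minimize 0.87x1 + 0.67x2 + 0.42x3 + 1.94x4 + 0.82x5 subject to:
  1.3x1 + 4.7x2 + 2.4x3 + 9x5 ≥ 13.5   (fibre)
  13x1 + 2x2 + 9x3 + 19x4 + 12x5 ≥ 35   (protein)
  x1, x2, x3, x4, x5 ≥ 0.
At the optimum only peanut butter, kidney beans are positive (tofu, sweet potato, tuna = 0). Binding constraints: fibre and protein.
Solving gives x3 = 2.931, x5 = 0.7184.
Cost = 0.42·2.931 + 0.82·0.7184 = 1.8201.

£1.82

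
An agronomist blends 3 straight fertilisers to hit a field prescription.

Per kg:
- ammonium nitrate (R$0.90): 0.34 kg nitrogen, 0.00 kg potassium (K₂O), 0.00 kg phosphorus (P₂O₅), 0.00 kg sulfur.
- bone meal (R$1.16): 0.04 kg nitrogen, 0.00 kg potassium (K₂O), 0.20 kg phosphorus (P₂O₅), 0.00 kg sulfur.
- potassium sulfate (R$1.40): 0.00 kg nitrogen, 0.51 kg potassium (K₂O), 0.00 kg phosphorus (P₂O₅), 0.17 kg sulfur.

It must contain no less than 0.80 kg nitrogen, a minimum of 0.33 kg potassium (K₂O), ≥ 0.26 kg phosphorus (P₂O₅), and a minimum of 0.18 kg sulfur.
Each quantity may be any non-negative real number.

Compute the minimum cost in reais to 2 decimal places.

Let x1 = kg of ammonium nitrate, x2 = kg of bone meal, x3 = kg of potassium sulfate.
Minimise 0.9x1 + 1.16x2 + 1.4x3 with:
  0.34x1 + 0.04x2 ≥ 0.8   (nitrogen)
  0.51x3 ≥ 0.33   (potassium (K₂O))
  0.2x2 ≥ 0.26   (phosphorus (P₂O₅))
  0.17x3 ≥ 0.18   (sulfur)
  x1, x2, x3 ≥ 0.
All 3 inputs are positive at the optimum. The nitrogen, phosphorus (P₂O₅), sulfur requirements are met with equality.
Optimal quantities: ammonium nitrate = 2.2 kg, bone meal = 1.3 kg, potassium sulfate = 1.059 kg.
Total cost: 0.9·2.2 + 1.16·1.3 + 1.4·1.059 = 4.9706.

R$4.97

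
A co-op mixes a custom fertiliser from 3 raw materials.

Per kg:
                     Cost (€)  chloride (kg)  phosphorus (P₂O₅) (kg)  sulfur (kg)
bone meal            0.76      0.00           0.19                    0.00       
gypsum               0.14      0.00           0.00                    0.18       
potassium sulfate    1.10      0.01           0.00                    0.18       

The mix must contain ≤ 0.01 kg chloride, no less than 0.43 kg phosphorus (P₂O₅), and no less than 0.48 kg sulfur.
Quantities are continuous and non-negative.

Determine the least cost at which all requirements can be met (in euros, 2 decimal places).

This is a linear program. Let x1 = kg of bone meal, x2 = kg of gypsum, x3 = kg of potassium sulfate.
Minimise 0.76x1 + 0.14x2 + 1.1x3 with:
  0.01x3 ≤ 0.01   (chloride)
  0.19x1 ≥ 0.43   (phosphorus (P₂O₅))
  0.18x2 + 0.18x3 ≥ 0.48   (sulfur)
  x1, x2, x3 ≥ 0.
The minimum-cost mix takes nothing from potassium sulfate — only bone meal, gypsum. Binding constraints: phosphorus (P₂O₅) and sulfur.
Optimal quantities: bone meal = 2.263 kg, gypsum = 2.667 kg.
Cost = 0.76·2.263 + 0.14·2.667 = 2.0933.

€2.09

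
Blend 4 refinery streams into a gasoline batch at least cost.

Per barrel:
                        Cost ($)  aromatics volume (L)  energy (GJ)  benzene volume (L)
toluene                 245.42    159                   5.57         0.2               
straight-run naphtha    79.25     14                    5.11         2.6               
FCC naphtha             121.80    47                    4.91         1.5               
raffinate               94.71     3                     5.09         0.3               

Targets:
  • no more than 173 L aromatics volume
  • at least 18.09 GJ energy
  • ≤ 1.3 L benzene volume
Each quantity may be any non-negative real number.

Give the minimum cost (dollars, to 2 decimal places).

Treat it as an LP. Let x1 = barrels of toluene, x2 = barrels of straight-run naphtha, x3 = barrels of FCC naphtha, x4 = barrels of raffinate.
Minimize 245.42x1 + 79.25x2 + 121.8x3 + 94.71x4 subject to:
  159x1 + 14x2 + 47x3 + 3x4 ≤ 173   (aromatics volume)
  5.57x1 + 5.11x2 + 4.91x3 + 5.09x4 ≥ 18.09   (energy)
  0.2x1 + 2.6x2 + 1.5x3 + 0.3x4 ≤ 1.3   (benzene volume)
  x1, x2, x3, x4 ≥ 0.
The optimal basis is {straight-run naphtha, raffinate}; toluene, FCC naphtha drop out. Binding constraints: energy and benzene volume.
So straight-run naphtha = 0.1017 barrels, raffinate = 3.4519 barrels.
Cost = 79.25·0.1017 + 94.71·3.4519 = 334.9892.

$334.99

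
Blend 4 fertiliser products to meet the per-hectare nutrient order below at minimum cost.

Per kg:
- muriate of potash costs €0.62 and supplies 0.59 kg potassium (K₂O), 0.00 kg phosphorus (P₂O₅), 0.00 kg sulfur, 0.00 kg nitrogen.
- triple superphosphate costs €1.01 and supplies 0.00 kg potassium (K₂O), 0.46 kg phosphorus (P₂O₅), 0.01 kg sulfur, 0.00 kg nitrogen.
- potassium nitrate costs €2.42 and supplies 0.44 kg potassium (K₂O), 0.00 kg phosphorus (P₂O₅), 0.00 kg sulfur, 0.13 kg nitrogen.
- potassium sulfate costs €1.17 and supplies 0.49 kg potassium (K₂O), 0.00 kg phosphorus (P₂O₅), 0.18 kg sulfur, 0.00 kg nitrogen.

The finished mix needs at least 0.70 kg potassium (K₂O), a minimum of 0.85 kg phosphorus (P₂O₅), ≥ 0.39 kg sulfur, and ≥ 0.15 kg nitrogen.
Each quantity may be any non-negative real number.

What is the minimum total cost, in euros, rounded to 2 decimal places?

Let x1 = kg of muriate of potash, x2 = kg of triple superphosphate, x3 = kg of potassium nitrate, x4 = kg of potassium sulfate.
Minimise 0.62x1 + 1.01x2 + 2.42x3 + 1.17x4 with:
  0.59x1 + 0.44x3 + 0.49x4 ≥ 0.7   (potassium (K₂O))
  0.46x2 ≥ 0.85   (phosphorus (P₂O₅))
  0.01x2 + 0.18x4 ≥ 0.39   (sulfur)
  0.13x3 ≥ 0.15   (nitrogen)
  x1, x2, x3, x4 ≥ 0.
The cheapest feasible vertex uses only triple superphosphate, potassium nitrate, potassium sulfate; muriate of potash is not used. Binding constraints: phosphorus (P₂O₅), sulfur, nitrogen.
So triple superphosphate = 1.848 kg, potassium nitrate = 1.154 kg, potassium sulfate = 2.064 kg.
Hence cost = 1.01·1.848 + 2.42·1.154 + 1.17·2.064 = €7.0740.

€7.07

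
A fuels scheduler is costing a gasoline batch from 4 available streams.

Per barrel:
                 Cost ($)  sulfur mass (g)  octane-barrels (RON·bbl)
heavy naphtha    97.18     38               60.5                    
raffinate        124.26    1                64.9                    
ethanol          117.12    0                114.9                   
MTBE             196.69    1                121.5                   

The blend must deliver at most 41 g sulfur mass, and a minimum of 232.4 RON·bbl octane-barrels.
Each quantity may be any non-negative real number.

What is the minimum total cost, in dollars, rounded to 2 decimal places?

$236.89

Set it up as a linear program. Let x1 = barrels of heavy naphtha, x2 = barrels of raffinate, x3 = barrels of ethanol, x4 = barrels of MTBE.
Minimise 97.18x1 + 124.26x2 + 117.12x3 + 196.69x4 subject to:
  38x1 + 1x2 + 1x4 ≤ 41   (sulfur mass)
  60.5x1 + 64.9x2 + 114.9x3 + 121.5x4 ≥ 232.4   (octane-barrels)
  x1, x2, x3, x4 ≥ 0.
The cheapest feasible vertex uses only ethanol; heavy naphtha, raffinate, MTBE are not used. The octane-barrels requirement is met with equality.
So ethanol = 2.0226 barrels.
Total cost: 117.12·2.0226 = 236.8869.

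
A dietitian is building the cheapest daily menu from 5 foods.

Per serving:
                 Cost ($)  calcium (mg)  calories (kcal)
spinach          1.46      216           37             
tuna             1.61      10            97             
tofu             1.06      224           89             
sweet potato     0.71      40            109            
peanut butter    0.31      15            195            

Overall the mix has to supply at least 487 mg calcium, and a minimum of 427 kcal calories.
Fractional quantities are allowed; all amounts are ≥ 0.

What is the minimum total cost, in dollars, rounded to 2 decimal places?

This is a linear program. Let x1 = servings of spinach, x2 = servings of tuna, x3 = servings of tofu, x4 = servings of sweet potato, x5 = servings of peanut butter.
Minimise 1.46x1 + 1.61x2 + 1.06x3 + 0.71x4 + 0.31x5 subject to:
  216x1 + 10x2 + 224x3 + 40x4 + 15x5 ≥ 487   (calcium)
  37x1 + 97x2 + 89x3 + 109x4 + 195x5 ≥ 427   (calories)
  x1, x2, x3, x4, x5 ≥ 0.
The cheapest feasible vertex uses only tofu, peanut butter; spinach, tuna, sweet potato are not used. The calcium and calories requirements are met with equality.
That vertex is x3 = 2.091, x5 = 1.235.
Hence cost = 1.06·2.091 + 0.31·1.235 = $2.5993.

$2.60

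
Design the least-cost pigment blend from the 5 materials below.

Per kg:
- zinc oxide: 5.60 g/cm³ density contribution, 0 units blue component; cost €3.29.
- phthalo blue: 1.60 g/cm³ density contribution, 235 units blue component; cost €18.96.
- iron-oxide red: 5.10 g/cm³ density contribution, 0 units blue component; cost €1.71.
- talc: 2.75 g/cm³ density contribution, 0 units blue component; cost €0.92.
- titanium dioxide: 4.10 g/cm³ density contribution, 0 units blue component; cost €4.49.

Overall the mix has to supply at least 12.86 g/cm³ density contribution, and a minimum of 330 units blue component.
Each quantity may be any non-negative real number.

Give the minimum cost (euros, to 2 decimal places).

€30.18

Set it up as a linear program. Let x1 = kg of zinc oxide, x2 = kg of phthalo blue, x3 = kg of iron-oxide red, x4 = kg of talc, x5 = kg of titanium dioxide.
Minimize 3.29x1 + 18.96x2 + 1.71x3 + 0.92x4 + 4.49x5 s.t.:
  5.6x1 + 1.6x2 + 5.1x3 + 2.75x4 + 4.1x5 ≥ 12.86   (density contribution)
  235x2 ≥ 330   (blue component)
  x1, x2, x3, x4, x5 ≥ 0.
The cheapest feasible vertex uses only phthalo blue, talc; zinc oxide, iron-oxide red, titanium dioxide are not used. The density contribution and blue component requirements are met with equality.
Optimal quantities: phthalo blue = 1.4043 kg, talc = 3.8593 kg.
Total cost: 18.96·1.4043 + 0.92·3.8593 = 30.1761.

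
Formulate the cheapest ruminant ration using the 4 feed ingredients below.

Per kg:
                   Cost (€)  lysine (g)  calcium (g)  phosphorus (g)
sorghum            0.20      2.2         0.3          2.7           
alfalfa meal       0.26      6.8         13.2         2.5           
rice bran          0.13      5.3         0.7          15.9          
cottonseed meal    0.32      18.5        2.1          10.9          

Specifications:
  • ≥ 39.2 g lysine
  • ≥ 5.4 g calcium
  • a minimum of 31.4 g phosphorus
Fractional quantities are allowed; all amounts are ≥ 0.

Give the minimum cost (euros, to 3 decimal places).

€0.713

This is a linear program. Let x1 = kg of sorghum, x2 = kg of alfalfa meal, x3 = kg of rice bran, x4 = kg of cottonseed meal.
Minimize 0.2x1 + 0.26x2 + 0.13x3 + 0.32x4 s.t.:
  2.2x1 + 6.8x2 + 5.3x3 + 18.5x4 ≥ 39.2   (lysine)
  0.3x1 + 13.2x2 + 0.7x3 + 2.1x4 ≥ 5.4   (calcium)
  2.7x1 + 2.5x2 + 15.9x3 + 10.9x4 ≥ 31.4   (phosphorus)
  x1, x2, x3, x4 ≥ 0.
At the optimum only alfalfa meal, rice bran, cottonseed meal are positive (sorghum = 0). There the lysine, calcium, phosphorus constraints are tight.
Optimal quantities: alfalfa meal = 0.07125 kg, rice bran = 0.6583 kg, cottonseed meal = 1.904 kg.
Cost = 0.26·0.07125 + 0.13·0.6583 + 0.32·1.904 = 0.71338.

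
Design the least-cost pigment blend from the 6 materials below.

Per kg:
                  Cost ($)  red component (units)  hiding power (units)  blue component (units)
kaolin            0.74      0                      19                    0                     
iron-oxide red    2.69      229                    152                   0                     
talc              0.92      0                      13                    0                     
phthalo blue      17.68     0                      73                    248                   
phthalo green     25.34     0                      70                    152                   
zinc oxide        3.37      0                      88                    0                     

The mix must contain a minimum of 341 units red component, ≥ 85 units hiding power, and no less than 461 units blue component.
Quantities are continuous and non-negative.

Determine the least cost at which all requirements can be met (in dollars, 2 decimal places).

$36.87

Let x1 = kg of kaolin, x2 = kg of iron-oxide red, x3 = kg of talc, x4 = kg of phthalo blue, x5 = kg of phthalo green, x6 = kg of zinc oxide.
Minimise 0.74x1 + 2.69x2 + 0.92x3 + 17.68x4 + 25.34x5 + 3.37x6 with:
  229x2 ≥ 341   (red component)
  19x1 + 152x2 + 13x3 + 73x4 + 70x5 + 88x6 ≥ 85   (hiding power)
  248x4 + 152x5 ≥ 461   (blue component)
  x1, x2, x3, x4, x5, x6 ≥ 0.
The minimum-cost mix takes nothing from kaolin, talc, phthalo green, zinc oxide — only iron-oxide red, phthalo blue. There the red component and blue component constraints are tight.
Solving gives x2 = 1.489, x4 = 1.859.
Total cost: 2.69·1.489 + 17.68·1.859 = 36.8725.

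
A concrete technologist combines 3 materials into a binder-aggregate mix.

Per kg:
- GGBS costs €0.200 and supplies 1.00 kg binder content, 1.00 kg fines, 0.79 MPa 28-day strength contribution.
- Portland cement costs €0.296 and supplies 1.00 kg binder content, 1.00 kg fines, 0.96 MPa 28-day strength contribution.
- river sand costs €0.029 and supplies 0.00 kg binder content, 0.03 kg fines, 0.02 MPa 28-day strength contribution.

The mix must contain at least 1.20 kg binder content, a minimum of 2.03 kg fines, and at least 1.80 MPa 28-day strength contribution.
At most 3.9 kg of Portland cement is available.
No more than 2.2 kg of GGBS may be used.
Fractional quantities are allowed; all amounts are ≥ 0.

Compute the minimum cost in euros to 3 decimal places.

Set it up as a linear program. Let x1 = kg of GGBS, x2 = kg of Portland cement, x3 = kg of river sand.
Minimize 0.2x1 + 0.296x2 + 0.029x3 with:
  1x1 + 1x2 ≥ 1.2   (binder content)
  1x1 + 1x2 + 0.03x3 ≥ 2.03   (fines)
  0.79x1 + 0.96x2 + 0.02x3 ≥ 1.8   (28-day strength contribution)
  x2 ≤ 3.9
  x1 ≤ 2.2
  x1, x2, x3 ≥ 0.
The minimum-cost mix takes nothing from river sand — only GGBS, Portland cement. There the 28-day strength contribution and the GGBS cap constraints are tight.
Optimal quantities: GGBS = 2.2 kg, Portland cement = 0.06458 kg.
Total cost: 0.2·2.2 + 0.296·0.06458 = 0.45912.

€0.459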